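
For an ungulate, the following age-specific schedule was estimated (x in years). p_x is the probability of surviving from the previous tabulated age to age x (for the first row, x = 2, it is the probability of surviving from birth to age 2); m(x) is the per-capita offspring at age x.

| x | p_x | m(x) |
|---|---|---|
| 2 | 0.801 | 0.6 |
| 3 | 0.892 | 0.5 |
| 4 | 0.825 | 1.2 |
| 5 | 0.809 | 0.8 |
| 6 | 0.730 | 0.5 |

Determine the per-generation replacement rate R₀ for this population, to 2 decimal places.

2.10

Survivorship from birth: l_x = p_2·p_3·…·p_x.
  l_2 = 0.80100
  l_3 = 0.71449
  l_4 = 0.58946
  l_5 = 0.47687
  l_6 = 0.34811
R₀ = Σ l_x m(x):
  age 2: 0.80100 × 0.6 = 0.4806
  age 3: 0.71449 × 0.5 = 0.3572
  age 4: 0.58946 × 1.2 = 0.7074
  age 5: 0.47687 × 0.8 = 0.3815
  age 6: 0.34811 × 0.5 = 0.1741
R₀ = 0.4806 + 0.3572 + 0.7074 + 0.3815 + 0.1741 = 2.1007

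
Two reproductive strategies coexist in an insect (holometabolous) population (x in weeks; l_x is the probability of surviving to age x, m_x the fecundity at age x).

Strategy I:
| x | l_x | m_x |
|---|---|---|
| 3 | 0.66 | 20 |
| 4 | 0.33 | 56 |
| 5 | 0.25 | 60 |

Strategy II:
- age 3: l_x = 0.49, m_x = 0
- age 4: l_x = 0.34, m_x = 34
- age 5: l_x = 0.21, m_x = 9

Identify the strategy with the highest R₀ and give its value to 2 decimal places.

46.68

Strategy I: R₀ = 0.66×20 + 0.33×56 + 0.25×60 = 46.6800
Strategy II: R₀ = 0.49×0 + 0.34×34 + 0.21×9 = 13.4500
Highest R₀: strategy I with 46.6800.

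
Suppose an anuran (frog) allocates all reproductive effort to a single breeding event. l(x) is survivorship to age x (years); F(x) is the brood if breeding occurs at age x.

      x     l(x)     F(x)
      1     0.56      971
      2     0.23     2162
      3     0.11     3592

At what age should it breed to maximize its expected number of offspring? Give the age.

Expected offspring if breeding at age x = l(x) × F(x):
  age 1: 0.56 × 971 = 543.760
  age 2: 0.23 × 2162 = 497.260
  age 3: 0.11 × 3592 = 395.120
Maximum at age 1 (543.760).

1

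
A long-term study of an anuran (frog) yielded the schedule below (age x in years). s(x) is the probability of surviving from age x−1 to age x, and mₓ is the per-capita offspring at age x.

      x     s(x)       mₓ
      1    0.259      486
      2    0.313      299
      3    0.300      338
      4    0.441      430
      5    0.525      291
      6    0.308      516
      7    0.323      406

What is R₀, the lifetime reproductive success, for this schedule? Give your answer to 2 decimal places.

Survivorship from birth: l_x = s_1·s_2·…·s_x.
  l_1 = 0.25900
  l_2 = 0.08107
  l_3 = 0.02432
  l_4 = 0.01073
  l_5 = 0.00563
  l_6 = 0.00173
  l_7 = 0.00056
R₀ = Σ l_x mₓ:
  age 1: 0.25900 × 486 = 125.8740
  age 2: 0.08107 × 299 = 24.2399
  age 3: 0.02432 × 338 = 8.2202
  age 4: 0.01073 × 430 = 4.6139
  age 5: 0.00563 × 291 = 1.6383
  age 6: 0.00173 × 516 = 0.8927
  age 7: 0.00056 × 406 = 0.2274
R₀ = 125.8740 + 24.2399 + 8.2202 + 4.6139 + 1.6383 + 0.8927 + 0.2274 = 165.7064

165.71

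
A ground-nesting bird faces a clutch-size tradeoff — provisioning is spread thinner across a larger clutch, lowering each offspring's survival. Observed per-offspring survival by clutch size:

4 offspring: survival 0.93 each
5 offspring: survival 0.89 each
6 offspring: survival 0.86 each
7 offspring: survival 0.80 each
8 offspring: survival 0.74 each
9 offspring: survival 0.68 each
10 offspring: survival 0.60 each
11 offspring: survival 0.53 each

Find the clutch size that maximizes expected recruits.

Expected recruits = c × s(c):
  c=4: 4 × 0.93 = 3.720
  c=5: 5 × 0.89 = 4.450
  c=6: 6 × 0.86 = 5.160
  c=7: 7 × 0.80 = 5.600
  c=8: 8 × 0.74 = 5.920
  c=9: 9 × 0.68 = 6.120
  c=10: 10 × 0.60 = 6.000
  c=11: 11 × 0.53 = 5.830
Maximum at c = 9 (6.120 recruits).

9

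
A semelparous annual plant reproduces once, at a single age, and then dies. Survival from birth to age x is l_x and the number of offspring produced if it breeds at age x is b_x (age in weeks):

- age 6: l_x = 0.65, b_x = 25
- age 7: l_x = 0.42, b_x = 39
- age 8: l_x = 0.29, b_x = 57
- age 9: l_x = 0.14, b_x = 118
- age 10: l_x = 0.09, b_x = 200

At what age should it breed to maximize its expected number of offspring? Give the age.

Expected offspring if breeding at age x = l_x × b_x:
  age 6: 0.65 × 25 = 16.250
  age 7: 0.42 × 39 = 16.380
  age 8: 0.29 × 57 = 16.530
  age 9: 0.14 × 118 = 16.520
  age 10: 0.09 × 200 = 18.000
Maximum at age 10 (18.000).

10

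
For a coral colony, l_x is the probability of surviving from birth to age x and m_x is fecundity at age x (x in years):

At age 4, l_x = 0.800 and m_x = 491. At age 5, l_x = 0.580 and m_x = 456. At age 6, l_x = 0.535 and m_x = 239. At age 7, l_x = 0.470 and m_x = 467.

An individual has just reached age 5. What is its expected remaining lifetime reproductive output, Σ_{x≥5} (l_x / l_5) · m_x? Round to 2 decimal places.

1054.89

l_5 = 0.580. Conditional survival from age 5 to x is l_x / l_5.
  x=5: (0.580/0.580) × 456 = 456.0000
  x=6: (0.535/0.580) × 239 = 220.4569
  x=7: (0.470/0.580) × 467 = 378.4310
Sum = 456.0000 + 220.4569 + 378.4310 = 1054.8879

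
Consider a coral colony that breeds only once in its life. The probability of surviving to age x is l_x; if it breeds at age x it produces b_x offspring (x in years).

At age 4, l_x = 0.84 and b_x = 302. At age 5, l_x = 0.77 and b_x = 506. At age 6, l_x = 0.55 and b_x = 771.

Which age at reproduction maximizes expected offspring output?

Expected offspring if breeding at age x = l_x × b_x:
  age 4: 0.84 × 302 = 253.680
  age 5: 0.77 × 506 = 389.620
  age 6: 0.55 × 771 = 424.050
Maximum at age 6 (424.050).

6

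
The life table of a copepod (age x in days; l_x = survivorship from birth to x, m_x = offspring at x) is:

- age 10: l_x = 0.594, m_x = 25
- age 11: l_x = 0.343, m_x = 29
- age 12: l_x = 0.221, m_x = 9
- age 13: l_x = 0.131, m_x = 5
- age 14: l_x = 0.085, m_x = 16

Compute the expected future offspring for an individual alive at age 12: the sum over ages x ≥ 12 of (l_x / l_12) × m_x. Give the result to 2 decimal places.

18.12

l_12 = 0.221. Conditional survival from age 12 to x is l_x / l_12.
  x=12: (0.221/0.221) × 9 = 9.0000
  x=13: (0.131/0.221) × 5 = 2.9638
  x=14: (0.085/0.221) × 16 = 6.1538
Sum = 9.0000 + 2.9638 + 6.1538 = 18.1176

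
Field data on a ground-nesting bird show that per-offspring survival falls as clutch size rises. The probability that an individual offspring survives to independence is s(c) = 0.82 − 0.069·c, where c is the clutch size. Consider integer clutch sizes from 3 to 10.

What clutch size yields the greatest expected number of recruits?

Expected recruits = c × s(c):
  c=3: 3 × 0.613 = 1.839
  c=4: 4 × 0.544 = 2.176
  c=5: 5 × 0.475 = 2.375
  c=6: 6 × 0.406 = 2.436
  c=7: 7 × 0.337 = 2.359
  c=8: 8 × 0.268 = 2.144
  c=9: 9 × 0.199 = 1.791
  c=10: 10 × 0.130 = 1.300
Maximum at c = 6 (2.436 recruits).

6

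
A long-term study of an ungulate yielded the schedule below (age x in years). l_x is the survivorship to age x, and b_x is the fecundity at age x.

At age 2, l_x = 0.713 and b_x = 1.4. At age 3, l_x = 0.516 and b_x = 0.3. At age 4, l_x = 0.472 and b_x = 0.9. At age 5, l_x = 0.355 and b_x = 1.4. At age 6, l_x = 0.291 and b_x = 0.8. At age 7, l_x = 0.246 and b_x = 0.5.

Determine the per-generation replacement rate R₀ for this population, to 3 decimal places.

2.431

R₀ = Σ l_x b_x:
  age 2: 0.713 × 1.4 = 0.9982
  age 3: 0.516 × 0.3 = 0.1548
  age 4: 0.472 × 0.9 = 0.4248
  age 5: 0.355 × 1.4 = 0.4970
  age 6: 0.291 × 0.8 = 0.2328
  age 7: 0.246 × 0.5 = 0.1230
R₀ = 0.9982 + 0.1548 + 0.4248 + 0.4970 + 0.2328 + 0.1230 = 2.4306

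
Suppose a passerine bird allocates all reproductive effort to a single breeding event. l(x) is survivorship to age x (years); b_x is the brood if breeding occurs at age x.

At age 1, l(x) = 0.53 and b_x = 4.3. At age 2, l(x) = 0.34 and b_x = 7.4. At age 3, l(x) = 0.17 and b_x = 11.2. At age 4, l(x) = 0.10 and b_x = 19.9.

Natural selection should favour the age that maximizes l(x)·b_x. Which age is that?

Expected offspring if breeding at age x = l(x) × b_x:
  age 1: 0.53 × 4.3 = 2.279
  age 2: 0.34 × 7.4 = 2.516
  age 3: 0.17 × 11.2 = 1.904
  age 4: 0.10 × 19.9 = 1.990
Maximum at age 2 (2.516).

2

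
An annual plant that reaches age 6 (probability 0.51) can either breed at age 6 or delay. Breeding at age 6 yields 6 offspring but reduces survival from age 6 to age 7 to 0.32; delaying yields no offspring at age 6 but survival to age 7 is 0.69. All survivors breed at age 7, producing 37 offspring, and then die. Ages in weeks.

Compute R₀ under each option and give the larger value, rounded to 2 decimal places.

breed at age 6: R₀ = 0.51 × (6 + 0.32 × 37) = 0.51 × 17.8400 = 9.0984
delay to age 7: R₀ = 0.51 × (0.69 × 37) = 0.51 × 25.5300 = 13.0203
Higher: delay to age 7 (13.0203).

13.02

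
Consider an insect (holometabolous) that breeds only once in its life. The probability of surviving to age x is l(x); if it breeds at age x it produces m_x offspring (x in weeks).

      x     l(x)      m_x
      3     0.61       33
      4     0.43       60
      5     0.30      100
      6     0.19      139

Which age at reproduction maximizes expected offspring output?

5

Expected offspring if breeding at age x = l(x) × m_x:
  age 3: 0.61 × 33 = 20.130
  age 4: 0.43 × 60 = 25.800
  age 5: 0.30 × 100 = 30.000
  age 6: 0.19 × 139 = 26.410
Maximum at age 5 (30.000).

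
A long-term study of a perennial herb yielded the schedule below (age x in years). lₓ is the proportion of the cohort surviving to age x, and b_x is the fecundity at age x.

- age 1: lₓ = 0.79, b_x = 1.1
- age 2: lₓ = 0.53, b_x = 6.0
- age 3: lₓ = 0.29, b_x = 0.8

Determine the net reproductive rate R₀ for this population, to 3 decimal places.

R₀ = Σ lₓ b_x:
  age 1: 0.79 × 1.1 = 0.8690
  age 2: 0.53 × 6.0 = 3.1800
  age 3: 0.29 × 0.8 = 0.2320
R₀ = 0.8690 + 3.1800 + 0.2320 = 4.2810

4.281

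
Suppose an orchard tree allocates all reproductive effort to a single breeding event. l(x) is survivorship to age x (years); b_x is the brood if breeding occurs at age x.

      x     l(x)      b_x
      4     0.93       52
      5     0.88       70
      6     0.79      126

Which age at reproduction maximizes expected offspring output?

Expected offspring if breeding at age x = l(x) × b_x:
  age 4: 0.93 × 52 = 48.360
  age 5: 0.88 × 70 = 61.600
  age 6: 0.79 × 126 = 99.540
Maximum at age 6 (99.540).

6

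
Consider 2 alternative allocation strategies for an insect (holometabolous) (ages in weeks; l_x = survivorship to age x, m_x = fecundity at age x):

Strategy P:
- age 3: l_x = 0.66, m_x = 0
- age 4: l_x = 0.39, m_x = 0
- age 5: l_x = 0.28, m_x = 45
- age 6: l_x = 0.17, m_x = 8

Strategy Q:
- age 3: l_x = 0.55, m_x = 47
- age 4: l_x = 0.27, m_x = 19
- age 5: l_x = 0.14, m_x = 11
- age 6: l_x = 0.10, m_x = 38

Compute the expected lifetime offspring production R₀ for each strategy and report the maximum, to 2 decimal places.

Strategy P: R₀ = 0.66×0 + 0.39×0 + 0.28×45 + 0.17×8 = 13.9600
Strategy Q: R₀ = 0.55×47 + 0.27×19 + 0.14×11 + 0.10×38 = 36.3200
Highest R₀: strategy Q with 36.3200.

36.32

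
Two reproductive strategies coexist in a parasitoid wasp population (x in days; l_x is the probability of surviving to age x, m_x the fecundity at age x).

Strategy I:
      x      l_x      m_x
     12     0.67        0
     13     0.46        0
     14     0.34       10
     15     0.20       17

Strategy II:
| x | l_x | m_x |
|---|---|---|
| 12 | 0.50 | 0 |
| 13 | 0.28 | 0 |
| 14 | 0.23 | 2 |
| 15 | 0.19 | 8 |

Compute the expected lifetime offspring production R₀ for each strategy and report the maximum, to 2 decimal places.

Strategy I: R₀ = 0.67×0 + 0.46×0 + 0.34×10 + 0.20×17 = 6.8000
Strategy II: R₀ = 0.50×0 + 0.28×0 + 0.23×2 + 0.19×8 = 1.9800
Highest R₀: strategy I with 6.8000.

6.80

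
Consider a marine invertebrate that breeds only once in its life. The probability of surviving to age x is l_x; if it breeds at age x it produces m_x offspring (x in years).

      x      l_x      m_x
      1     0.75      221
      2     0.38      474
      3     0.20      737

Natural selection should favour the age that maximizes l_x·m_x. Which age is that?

2

Expected offspring if breeding at age x = l_x × m_x:
  age 1: 0.75 × 221 = 165.750
  age 2: 0.38 × 474 = 180.120
  age 3: 0.20 × 737 = 147.400
Maximum at age 2 (180.120).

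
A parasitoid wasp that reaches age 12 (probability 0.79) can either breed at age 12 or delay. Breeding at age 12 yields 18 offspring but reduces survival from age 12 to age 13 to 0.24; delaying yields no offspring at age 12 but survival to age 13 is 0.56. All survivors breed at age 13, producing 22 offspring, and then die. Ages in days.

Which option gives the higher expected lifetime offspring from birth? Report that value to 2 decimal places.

breed at age 12: R₀ = 0.79 × (18 + 0.24 × 22) = 0.79 × 23.2800 = 18.3912
delay to age 13: R₀ = 0.79 × (0.56 × 22) = 0.79 × 12.3200 = 9.7328
Higher: breed at age 12 (18.3912).

18.39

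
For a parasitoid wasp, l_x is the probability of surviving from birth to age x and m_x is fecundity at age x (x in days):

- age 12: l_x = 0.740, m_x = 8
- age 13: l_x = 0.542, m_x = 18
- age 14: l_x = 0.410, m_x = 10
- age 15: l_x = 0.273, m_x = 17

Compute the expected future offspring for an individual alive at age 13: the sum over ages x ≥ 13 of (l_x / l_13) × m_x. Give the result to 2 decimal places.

l_13 = 0.542. Conditional survival from age 13 to x is l_x / l_13.
  x=13: (0.542/0.542) × 18 = 18.0000
  x=14: (0.410/0.542) × 10 = 7.5646
  x=15: (0.273/0.542) × 17 = 8.5627
Sum = 18.0000 + 7.5646 + 8.5627 = 34.1273

34.13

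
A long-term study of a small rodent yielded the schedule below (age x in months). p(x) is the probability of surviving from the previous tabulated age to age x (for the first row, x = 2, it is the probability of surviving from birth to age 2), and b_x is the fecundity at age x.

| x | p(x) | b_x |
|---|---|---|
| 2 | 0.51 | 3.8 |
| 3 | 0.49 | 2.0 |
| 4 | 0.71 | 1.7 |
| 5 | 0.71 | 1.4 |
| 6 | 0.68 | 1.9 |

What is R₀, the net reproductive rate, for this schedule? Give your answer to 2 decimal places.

3.08

Survivorship from birth: l_x = p_2·p_3·…·p_x.
  l_2 = 0.51000
  l_3 = 0.24990
  l_4 = 0.17743
  l_5 = 0.12597
  l_6 = 0.08566
R₀ = Σ l_x b_x:
  age 2: 0.51000 × 3.8 = 1.9380
  age 3: 0.24990 × 2.0 = 0.4998
  age 4: 0.17743 × 1.7 = 0.3016
  age 5: 0.12597 × 1.4 = 0.1764
  age 6: 0.08566 × 1.9 = 0.1628
R₀ = 1.9380 + 0.4998 + 0.3016 + 0.1764 + 0.1628 = 3.0785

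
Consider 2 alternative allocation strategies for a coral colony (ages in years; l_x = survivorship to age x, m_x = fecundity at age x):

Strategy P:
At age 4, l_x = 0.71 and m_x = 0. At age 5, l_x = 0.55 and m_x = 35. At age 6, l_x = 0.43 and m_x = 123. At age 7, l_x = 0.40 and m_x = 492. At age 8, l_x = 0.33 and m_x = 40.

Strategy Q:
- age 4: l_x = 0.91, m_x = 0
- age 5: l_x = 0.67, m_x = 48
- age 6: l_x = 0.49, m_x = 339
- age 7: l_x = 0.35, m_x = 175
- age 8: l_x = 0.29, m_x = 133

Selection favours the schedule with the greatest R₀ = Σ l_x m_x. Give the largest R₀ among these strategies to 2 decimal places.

298.09

Strategy P: R₀ = 0.71×0 + 0.55×35 + 0.43×123 + 0.40×492 + 0.33×40 = 282.1400
Strategy Q: R₀ = 0.91×0 + 0.67×48 + 0.49×339 + 0.35×175 + 0.29×133 = 298.0900
Highest R₀: strategy Q with 298.0900.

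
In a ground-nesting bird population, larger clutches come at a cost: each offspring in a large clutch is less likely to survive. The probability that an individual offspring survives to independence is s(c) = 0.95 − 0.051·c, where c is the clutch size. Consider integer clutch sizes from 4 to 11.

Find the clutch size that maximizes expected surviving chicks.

9

Expected surviving chicks = c × s(c):
  c=4: 4 × 0.746 = 2.984
  c=5: 5 × 0.695 = 3.475
  c=6: 6 × 0.644 = 3.864
  c=7: 7 × 0.593 = 4.151
  c=8: 8 × 0.542 = 4.336
  c=9: 9 × 0.491 = 4.419
  c=10: 10 × 0.440 = 4.400
  c=11: 11 × 0.389 = 4.279
Maximum at c = 9 (4.419 surviving chicks).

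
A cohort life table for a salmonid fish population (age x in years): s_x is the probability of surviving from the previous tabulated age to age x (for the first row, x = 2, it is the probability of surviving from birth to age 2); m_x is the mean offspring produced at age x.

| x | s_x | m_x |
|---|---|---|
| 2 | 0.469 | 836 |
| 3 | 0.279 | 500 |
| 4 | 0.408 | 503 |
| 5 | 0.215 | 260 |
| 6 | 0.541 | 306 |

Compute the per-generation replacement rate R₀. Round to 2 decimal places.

Survivorship from birth: l_x = s_2·s_3·…·s_x.
  l_2 = 0.46900
  l_3 = 0.13085
  l_4 = 0.05339
  l_5 = 0.01148
  l_6 = 0.00621
R₀ = Σ l_x m_x:
  age 2: 0.46900 × 836 = 392.0840
  age 3: 0.13085 × 500 = 65.4250
  age 4: 0.05339 × 503 = 26.8552
  age 5: 0.01148 × 260 = 2.9848
  age 6: 0.00621 × 306 = 1.9003
R₀ = 392.0840 + 65.4250 + 26.8552 + 2.9848 + 1.9003 = 489.2492

489.25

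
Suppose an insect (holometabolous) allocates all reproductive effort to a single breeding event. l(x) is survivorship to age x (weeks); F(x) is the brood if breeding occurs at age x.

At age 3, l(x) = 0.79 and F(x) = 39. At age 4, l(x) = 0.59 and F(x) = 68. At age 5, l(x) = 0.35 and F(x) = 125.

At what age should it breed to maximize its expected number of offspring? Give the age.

5

Expected offspring if breeding at age x = l(x) × F(x):
  age 3: 0.79 × 39 = 30.810
  age 4: 0.59 × 68 = 40.120
  age 5: 0.35 × 125 = 43.750
Maximum at age 5 (43.750).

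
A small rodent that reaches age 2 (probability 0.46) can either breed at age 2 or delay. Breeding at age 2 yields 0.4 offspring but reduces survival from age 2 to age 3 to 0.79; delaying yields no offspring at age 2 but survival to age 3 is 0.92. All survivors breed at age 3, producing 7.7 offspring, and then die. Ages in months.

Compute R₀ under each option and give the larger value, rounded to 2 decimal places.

3.26

breed at age 2: R₀ = 0.46 × (0.4 + 0.79 × 7.7) = 0.46 × 6.4830 = 2.9822
delay to age 3: R₀ = 0.46 × (0.92 × 7.7) = 0.46 × 7.0840 = 3.2586
Higher: delay to age 3 (3.2586).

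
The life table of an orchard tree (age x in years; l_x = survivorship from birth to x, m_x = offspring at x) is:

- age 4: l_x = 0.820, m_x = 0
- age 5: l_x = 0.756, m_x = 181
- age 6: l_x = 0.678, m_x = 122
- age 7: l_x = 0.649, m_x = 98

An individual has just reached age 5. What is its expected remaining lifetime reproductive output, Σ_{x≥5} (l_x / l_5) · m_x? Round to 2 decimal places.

374.54

l_5 = 0.756. Conditional survival from age 5 to x is l_x / l_5.
  x=5: (0.756/0.756) × 181 = 181.0000
  x=6: (0.678/0.756) × 122 = 109.4127
  x=7: (0.649/0.756) × 98 = 84.1296
Sum = 181.0000 + 109.4127 + 84.1296 = 374.5423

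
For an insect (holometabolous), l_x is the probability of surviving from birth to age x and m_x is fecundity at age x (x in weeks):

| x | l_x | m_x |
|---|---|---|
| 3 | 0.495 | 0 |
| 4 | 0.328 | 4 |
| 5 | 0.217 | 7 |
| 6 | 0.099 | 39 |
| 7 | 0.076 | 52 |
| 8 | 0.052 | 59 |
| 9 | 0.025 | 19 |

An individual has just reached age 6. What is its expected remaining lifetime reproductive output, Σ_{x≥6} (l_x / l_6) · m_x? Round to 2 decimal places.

l_6 = 0.099. Conditional survival from age 6 to x is l_x / l_6.
  x=6: (0.099/0.099) × 39 = 39.0000
  x=7: (0.076/0.099) × 52 = 39.9192
  x=8: (0.052/0.099) × 59 = 30.9899
  x=9: (0.025/0.099) × 19 = 4.7980
Sum = 39.0000 + 39.9192 + 30.9899 + 4.7980 = 114.7071

114.71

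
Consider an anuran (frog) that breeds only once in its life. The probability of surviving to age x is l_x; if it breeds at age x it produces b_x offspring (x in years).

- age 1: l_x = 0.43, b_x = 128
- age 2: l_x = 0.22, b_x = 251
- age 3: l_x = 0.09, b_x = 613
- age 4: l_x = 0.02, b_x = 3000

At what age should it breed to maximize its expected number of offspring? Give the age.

Expected offspring if breeding at age x = l_x × b_x:
  age 1: 0.43 × 128 = 55.040
  age 2: 0.22 × 251 = 55.220
  age 3: 0.09 × 613 = 55.170
  age 4: 0.02 × 3000 = 60.000
Maximum at age 4 (60.000).

4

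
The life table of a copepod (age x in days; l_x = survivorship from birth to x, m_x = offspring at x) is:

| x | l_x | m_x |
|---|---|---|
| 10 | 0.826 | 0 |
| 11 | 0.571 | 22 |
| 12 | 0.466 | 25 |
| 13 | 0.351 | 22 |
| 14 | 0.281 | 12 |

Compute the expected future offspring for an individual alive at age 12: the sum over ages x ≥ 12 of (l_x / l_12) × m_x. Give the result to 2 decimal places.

l_12 = 0.466. Conditional survival from age 12 to x is l_x / l_12.
  x=12: (0.466/0.466) × 25 = 25.0000
  x=13: (0.351/0.466) × 22 = 16.5708
  x=14: (0.281/0.466) × 12 = 7.2361
Sum = 25.0000 + 16.5708 + 7.2361 = 48.8069

48.81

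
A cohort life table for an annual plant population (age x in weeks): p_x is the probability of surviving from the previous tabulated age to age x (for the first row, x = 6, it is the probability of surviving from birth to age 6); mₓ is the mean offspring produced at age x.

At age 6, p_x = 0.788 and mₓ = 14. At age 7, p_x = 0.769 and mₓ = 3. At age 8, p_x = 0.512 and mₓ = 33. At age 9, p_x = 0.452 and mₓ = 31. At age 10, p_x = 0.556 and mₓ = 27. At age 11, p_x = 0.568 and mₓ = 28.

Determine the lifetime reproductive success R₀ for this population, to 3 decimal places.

30.781

Survivorship from birth: l_x = p_6·p_7·…·p_x.
  l_6 = 0.78800
  l_7 = 0.60597
  l_8 = 0.31026
  l_9 = 0.14024
  l_10 = 0.07797
  l_11 = 0.04429
R₀ = Σ l_x mₓ:
  age 6: 0.78800 × 14 = 11.0320
  age 7: 0.60597 × 3 = 1.8179
  age 8: 0.31026 × 33 = 10.2386
  age 9: 0.14024 × 31 = 4.3474
  age 10: 0.07797 × 27 = 2.1052
  age 11: 0.04429 × 28 = 1.2401
R₀ = 11.0320 + 1.8179 + 10.2386 + 4.3474 + 2.1052 + 1.2401 = 30.7812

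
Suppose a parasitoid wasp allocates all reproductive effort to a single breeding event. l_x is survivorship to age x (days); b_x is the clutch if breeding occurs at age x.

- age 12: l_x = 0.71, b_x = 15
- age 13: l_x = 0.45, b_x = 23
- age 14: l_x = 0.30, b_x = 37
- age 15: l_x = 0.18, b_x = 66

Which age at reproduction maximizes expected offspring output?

15

Expected offspring if breeding at age x = l_x × b_x:
  age 12: 0.71 × 15 = 10.650
  age 13: 0.45 × 23 = 10.350
  age 14: 0.30 × 37 = 11.100
  age 15: 0.18 × 66 = 11.880
Maximum at age 15 (11.880).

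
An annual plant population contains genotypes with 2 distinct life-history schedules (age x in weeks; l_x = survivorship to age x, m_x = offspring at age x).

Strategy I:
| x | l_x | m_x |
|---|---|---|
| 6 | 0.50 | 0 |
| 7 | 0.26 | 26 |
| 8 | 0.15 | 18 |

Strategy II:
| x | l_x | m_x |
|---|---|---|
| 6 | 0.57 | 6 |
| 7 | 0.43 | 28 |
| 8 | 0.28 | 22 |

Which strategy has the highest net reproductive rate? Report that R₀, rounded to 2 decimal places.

21.62

Strategy I: R₀ = 0.50×0 + 0.26×26 + 0.15×18 = 9.4600
Strategy II: R₀ = 0.57×6 + 0.43×28 + 0.28×22 = 21.6200
Highest R₀: strategy II with 21.6200.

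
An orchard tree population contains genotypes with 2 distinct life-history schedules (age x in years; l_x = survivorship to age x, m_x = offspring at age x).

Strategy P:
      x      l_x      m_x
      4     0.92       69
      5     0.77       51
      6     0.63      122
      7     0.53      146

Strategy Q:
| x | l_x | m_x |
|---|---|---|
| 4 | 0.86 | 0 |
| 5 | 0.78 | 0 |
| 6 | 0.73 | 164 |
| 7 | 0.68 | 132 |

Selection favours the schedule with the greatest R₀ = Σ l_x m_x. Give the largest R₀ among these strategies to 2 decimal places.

Strategy P: R₀ = 0.92×69 + 0.77×51 + 0.63×122 + 0.53×146 = 256.9900
Strategy Q: R₀ = 0.86×0 + 0.78×0 + 0.73×164 + 0.68×132 = 209.4800
Highest R₀: strategy P with 256.9900.

256.99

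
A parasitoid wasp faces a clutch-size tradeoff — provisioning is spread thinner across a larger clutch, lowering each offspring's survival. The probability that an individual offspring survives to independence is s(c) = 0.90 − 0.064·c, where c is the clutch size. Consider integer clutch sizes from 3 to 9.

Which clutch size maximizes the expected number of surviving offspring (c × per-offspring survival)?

7

Expected surviving offspring = c × s(c):
  c=3: 3 × 0.708 = 2.124
  c=4: 4 × 0.644 = 2.576
  c=5: 5 × 0.580 = 2.900
  c=6: 6 × 0.516 = 3.096
  c=7: 7 × 0.452 = 3.164
  c=8: 8 × 0.388 = 3.104
  c=9: 9 × 0.324 = 2.916
Maximum at c = 7 (3.164 surviving offspring).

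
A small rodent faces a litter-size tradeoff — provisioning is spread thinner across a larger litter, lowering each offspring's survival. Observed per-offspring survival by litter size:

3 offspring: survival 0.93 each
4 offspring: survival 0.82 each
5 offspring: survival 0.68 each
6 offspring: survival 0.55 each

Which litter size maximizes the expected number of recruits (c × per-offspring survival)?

5

Expected recruits = c × s(c):
  c=3: 3 × 0.93 = 2.790
  c=4: 4 × 0.82 = 3.280
  c=5: 5 × 0.68 = 3.400
  c=6: 6 × 0.55 = 3.300
Maximum at c = 5 (3.400 recruits).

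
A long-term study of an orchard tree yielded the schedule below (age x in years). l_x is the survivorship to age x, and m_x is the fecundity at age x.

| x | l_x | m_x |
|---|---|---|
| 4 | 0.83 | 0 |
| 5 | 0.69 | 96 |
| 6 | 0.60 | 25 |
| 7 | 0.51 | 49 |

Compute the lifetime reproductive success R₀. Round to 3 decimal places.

106.230

R₀ = Σ l_x m_x:
  age 4: 0.83 × 0 = 0.0000
  age 5: 0.69 × 96 = 66.2400
  age 6: 0.60 × 25 = 15.0000
  age 7: 0.51 × 49 = 24.9900
R₀ = 0.0000 + 66.2400 + 15.0000 + 24.9900 = 106.2300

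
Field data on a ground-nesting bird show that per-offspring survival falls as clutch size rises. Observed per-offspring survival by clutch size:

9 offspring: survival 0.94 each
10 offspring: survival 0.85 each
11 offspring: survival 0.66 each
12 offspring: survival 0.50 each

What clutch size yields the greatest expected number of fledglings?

Expected fledglings = c × s(c):
  c=9: 9 × 0.94 = 8.460
  c=10: 10 × 0.85 = 8.500
  c=11: 11 × 0.66 = 7.260
  c=12: 12 × 0.50 = 6.000
Maximum at c = 10 (8.500 fledglings).

10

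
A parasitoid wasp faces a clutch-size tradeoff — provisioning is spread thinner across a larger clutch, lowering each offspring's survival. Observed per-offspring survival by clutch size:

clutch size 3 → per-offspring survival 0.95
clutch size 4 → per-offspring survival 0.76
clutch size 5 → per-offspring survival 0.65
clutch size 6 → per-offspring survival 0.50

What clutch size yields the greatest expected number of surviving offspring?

5

Expected surviving offspring = c × s(c):
  c=3: 3 × 0.95 = 2.850
  c=4: 4 × 0.76 = 3.040
  c=5: 5 × 0.65 = 3.250
  c=6: 6 × 0.50 = 3.000
Maximum at c = 5 (3.250 surviving offspring).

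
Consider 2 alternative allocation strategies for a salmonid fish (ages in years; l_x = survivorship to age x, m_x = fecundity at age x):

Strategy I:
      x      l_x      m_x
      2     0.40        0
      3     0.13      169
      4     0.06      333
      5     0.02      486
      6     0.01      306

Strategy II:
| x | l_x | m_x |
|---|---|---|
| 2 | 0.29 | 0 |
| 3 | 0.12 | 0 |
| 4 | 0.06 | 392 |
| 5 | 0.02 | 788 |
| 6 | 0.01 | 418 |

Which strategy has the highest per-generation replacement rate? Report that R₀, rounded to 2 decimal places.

Strategy I: R₀ = 0.40×0 + 0.13×169 + 0.06×333 + 0.02×486 + 0.01×306 = 54.7300
Strategy II: R₀ = 0.29×0 + 0.12×0 + 0.06×392 + 0.02×788 + 0.01×418 = 43.4600
Highest R₀: strategy I with 54.7300.

54.73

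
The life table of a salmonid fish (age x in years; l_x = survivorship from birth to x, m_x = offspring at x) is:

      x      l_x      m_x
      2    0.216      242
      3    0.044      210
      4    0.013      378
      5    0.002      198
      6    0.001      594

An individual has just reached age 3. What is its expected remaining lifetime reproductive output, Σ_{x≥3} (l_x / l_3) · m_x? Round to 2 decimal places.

344.18

l_3 = 0.044. Conditional survival from age 3 to x is l_x / l_3.
  x=3: (0.044/0.044) × 210 = 210.0000
  x=4: (0.013/0.044) × 378 = 111.6818
  x=5: (0.002/0.044) × 198 = 9.0000
  x=6: (0.001/0.044) × 594 = 13.5000
Sum = 210.0000 + 111.6818 + 9.0000 + 13.5000 = 344.1818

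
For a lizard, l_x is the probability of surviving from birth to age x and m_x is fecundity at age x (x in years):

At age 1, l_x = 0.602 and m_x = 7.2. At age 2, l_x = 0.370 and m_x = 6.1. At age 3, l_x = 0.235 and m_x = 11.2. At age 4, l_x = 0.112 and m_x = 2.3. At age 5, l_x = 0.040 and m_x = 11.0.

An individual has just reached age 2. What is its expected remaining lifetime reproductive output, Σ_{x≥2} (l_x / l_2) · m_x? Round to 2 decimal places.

l_2 = 0.370. Conditional survival from age 2 to x is l_x / l_2.
  x=2: (0.370/0.370) × 6.1 = 6.1000
  x=3: (0.235/0.370) × 11.2 = 7.1135
  x=4: (0.112/0.370) × 2.3 = 0.6962
  x=5: (0.040/0.370) × 11.0 = 1.1892
Sum = 6.1000 + 7.1135 + 0.6962 + 1.1892 = 15.0989

15.10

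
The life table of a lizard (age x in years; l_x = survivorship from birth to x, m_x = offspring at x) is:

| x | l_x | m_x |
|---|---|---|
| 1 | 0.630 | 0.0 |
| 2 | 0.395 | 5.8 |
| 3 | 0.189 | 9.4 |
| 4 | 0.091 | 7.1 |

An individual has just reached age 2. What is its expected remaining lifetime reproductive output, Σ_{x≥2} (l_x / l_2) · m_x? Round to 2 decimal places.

11.93

l_2 = 0.395. Conditional survival from age 2 to x is l_x / l_2.
  x=2: (0.395/0.395) × 5.8 = 5.8000
  x=3: (0.189/0.395) × 9.4 = 4.4977
  x=4: (0.091/0.395) × 7.1 = 1.6357
Sum = 5.8000 + 4.4977 + 1.6357 = 11.9334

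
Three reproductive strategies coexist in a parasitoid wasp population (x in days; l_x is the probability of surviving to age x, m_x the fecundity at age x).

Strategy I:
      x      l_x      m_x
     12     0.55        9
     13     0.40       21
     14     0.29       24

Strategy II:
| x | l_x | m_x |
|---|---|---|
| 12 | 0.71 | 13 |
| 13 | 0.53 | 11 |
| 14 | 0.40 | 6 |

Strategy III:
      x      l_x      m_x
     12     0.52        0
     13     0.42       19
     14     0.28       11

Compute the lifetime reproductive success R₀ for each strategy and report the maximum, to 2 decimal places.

20.31

Strategy I: R₀ = 0.55×9 + 0.40×21 + 0.29×24 = 20.3100
Strategy II: R₀ = 0.71×13 + 0.53×11 + 0.40×6 = 17.4600
Strategy III: R₀ = 0.52×0 + 0.42×19 + 0.28×11 = 11.0600
Highest R₀: strategy I with 20.3100.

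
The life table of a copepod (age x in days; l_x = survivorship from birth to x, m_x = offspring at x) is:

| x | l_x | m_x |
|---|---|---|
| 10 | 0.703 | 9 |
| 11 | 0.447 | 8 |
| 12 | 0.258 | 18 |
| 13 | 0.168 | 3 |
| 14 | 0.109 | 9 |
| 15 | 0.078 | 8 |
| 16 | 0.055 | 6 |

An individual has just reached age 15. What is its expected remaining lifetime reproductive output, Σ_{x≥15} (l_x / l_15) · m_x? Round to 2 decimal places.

l_15 = 0.078. Conditional survival from age 15 to x is l_x / l_15.
  x=15: (0.078/0.078) × 8 = 8.0000
  x=16: (0.055/0.078) × 6 = 4.2308
Sum = 8.0000 + 4.2308 = 12.2308

12.23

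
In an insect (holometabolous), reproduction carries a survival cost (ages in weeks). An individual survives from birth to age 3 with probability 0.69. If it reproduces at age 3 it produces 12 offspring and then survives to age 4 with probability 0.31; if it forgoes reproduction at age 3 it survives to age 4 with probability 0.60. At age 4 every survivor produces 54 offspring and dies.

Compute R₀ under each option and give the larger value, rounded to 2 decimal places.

22.36

breed at age 3: R₀ = 0.69 × (12 + 0.31 × 54) = 0.69 × 28.7400 = 19.8306
delay to age 4: R₀ = 0.69 × (0.60 × 54) = 0.69 × 32.4000 = 22.3560
Higher: delay to age 4 (22.3560).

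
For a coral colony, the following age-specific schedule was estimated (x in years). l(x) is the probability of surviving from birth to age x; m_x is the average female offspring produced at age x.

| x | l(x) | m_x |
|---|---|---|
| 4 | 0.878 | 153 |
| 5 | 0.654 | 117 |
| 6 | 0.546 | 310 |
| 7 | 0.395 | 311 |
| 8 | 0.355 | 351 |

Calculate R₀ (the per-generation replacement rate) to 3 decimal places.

R₀ = Σ l(x) m_x:
  age 4: 0.878 × 153 = 134.3340
  age 5: 0.654 × 117 = 76.5180
  age 6: 0.546 × 310 = 169.2600
  age 7: 0.395 × 311 = 122.8450
  age 8: 0.355 × 351 = 124.6050
R₀ = 134.3340 + 76.5180 + 169.2600 + 122.8450 + 124.6050 = 627.5620

627.562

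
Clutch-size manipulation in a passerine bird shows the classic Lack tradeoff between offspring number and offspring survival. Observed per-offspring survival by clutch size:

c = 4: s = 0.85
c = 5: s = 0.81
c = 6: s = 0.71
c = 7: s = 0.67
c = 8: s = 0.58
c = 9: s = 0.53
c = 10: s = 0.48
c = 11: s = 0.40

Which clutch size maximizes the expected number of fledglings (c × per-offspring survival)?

Expected fledglings = c × s(c):
  c=4: 4 × 0.85 = 3.400
  c=5: 5 × 0.81 = 4.050
  c=6: 6 × 0.71 = 4.260
  c=7: 7 × 0.67 = 4.690
  c=8: 8 × 0.58 = 4.640
  c=9: 9 × 0.53 = 4.770
  c=10: 10 × 0.48 = 4.800
  c=11: 11 × 0.40 = 4.400
Maximum at c = 10 (4.800 fledglings).

10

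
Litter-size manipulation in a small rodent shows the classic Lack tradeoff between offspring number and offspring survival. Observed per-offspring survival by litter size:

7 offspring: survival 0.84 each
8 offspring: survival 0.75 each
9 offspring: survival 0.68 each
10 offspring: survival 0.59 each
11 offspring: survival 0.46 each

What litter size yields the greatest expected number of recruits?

9

Expected recruits = c × s(c):
  c=7: 7 × 0.84 = 5.880
  c=8: 8 × 0.75 = 6.000
  c=9: 9 × 0.68 = 6.120
  c=10: 10 × 0.59 = 5.900
  c=11: 11 × 0.46 = 5.060
Maximum at c = 9 (6.120 recruits).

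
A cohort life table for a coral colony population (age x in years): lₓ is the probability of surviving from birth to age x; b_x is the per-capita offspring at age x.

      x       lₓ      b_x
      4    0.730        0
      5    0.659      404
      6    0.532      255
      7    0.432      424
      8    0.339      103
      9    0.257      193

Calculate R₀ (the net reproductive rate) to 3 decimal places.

R₀ = Σ lₓ b_x:
  age 4: 0.730 × 0 = 0.0000
  age 5: 0.659 × 404 = 266.2360
  age 6: 0.532 × 255 = 135.6600
  age 7: 0.432 × 424 = 183.1680
  age 8: 0.339 × 103 = 34.9170
  age 9: 0.257 × 193 = 49.6010
R₀ = 0.0000 + 266.2360 + 135.6600 + 183.1680 + 34.9170 + 49.6010 = 669.5820

669.582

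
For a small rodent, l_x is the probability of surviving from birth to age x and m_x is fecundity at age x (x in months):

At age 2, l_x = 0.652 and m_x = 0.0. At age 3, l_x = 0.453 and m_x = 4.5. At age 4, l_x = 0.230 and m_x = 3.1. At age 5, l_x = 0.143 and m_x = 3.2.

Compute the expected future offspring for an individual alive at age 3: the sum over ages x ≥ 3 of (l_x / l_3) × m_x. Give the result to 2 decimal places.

7.08

l_3 = 0.453. Conditional survival from age 3 to x is l_x / l_3.
  x=3: (0.453/0.453) × 4.5 = 4.5000
  x=4: (0.230/0.453) × 3.1 = 1.5740
  x=5: (0.143/0.453) × 3.2 = 1.0102
Sum = 4.5000 + 1.5740 + 1.0102 = 7.0841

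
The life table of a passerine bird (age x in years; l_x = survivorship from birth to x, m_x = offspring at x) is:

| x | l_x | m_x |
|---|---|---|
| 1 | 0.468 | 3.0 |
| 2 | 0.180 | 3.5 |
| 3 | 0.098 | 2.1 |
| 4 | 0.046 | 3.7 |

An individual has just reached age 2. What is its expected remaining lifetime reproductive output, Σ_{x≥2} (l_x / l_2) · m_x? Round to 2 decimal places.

l_2 = 0.180. Conditional survival from age 2 to x is l_x / l_2.
  x=2: (0.180/0.180) × 3.5 = 3.5000
  x=3: (0.098/0.180) × 2.1 = 1.1433
  x=4: (0.046/0.180) × 3.7 = 0.9456
Sum = 3.5000 + 1.1433 + 0.9456 = 5.5889

5.59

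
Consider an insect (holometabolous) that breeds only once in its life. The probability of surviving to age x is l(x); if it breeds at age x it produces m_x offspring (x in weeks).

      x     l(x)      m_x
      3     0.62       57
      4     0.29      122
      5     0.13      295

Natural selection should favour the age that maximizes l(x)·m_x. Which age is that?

Expected offspring if breeding at age x = l(x) × m_x:
  age 3: 0.62 × 57 = 35.340
  age 4: 0.29 × 122 = 35.380
  age 5: 0.13 × 295 = 38.350
Maximum at age 5 (38.350).

5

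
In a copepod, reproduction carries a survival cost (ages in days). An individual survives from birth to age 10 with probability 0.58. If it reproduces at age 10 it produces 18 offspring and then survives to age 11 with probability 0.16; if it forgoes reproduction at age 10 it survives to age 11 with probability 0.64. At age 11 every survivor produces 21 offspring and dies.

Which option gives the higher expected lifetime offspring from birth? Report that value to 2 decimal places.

breed at age 10: R₀ = 0.58 × (18 + 0.16 × 21) = 0.58 × 21.3600 = 12.3888
delay to age 11: R₀ = 0.58 × (0.64 × 21) = 0.58 × 13.4400 = 7.7952
Higher: breed at age 10 (12.3888).

12.39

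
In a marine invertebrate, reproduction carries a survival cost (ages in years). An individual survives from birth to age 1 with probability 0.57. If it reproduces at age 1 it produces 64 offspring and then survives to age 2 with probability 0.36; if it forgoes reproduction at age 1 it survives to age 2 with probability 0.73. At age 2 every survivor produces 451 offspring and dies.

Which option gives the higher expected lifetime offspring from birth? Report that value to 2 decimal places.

187.66

breed at age 1: R₀ = 0.57 × (64 + 0.36 × 451) = 0.57 × 226.3600 = 129.0252
delay to age 2: R₀ = 0.57 × (0.73 × 451) = 0.57 × 329.2300 = 187.6611
Higher: delay to age 2 (187.6611).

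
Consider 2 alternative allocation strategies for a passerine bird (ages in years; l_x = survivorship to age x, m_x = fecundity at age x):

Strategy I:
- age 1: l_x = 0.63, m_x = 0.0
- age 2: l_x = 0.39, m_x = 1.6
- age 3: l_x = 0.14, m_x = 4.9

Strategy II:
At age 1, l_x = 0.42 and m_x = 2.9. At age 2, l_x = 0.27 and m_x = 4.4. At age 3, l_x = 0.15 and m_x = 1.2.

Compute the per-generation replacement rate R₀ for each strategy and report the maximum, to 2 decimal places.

Strategy I: R₀ = 0.63×0.0 + 0.39×1.6 + 0.14×4.9 = 1.3100
Strategy II: R₀ = 0.42×2.9 + 0.27×4.4 + 0.15×1.2 = 2.5860
Highest R₀: strategy II with 2.5860.

2.59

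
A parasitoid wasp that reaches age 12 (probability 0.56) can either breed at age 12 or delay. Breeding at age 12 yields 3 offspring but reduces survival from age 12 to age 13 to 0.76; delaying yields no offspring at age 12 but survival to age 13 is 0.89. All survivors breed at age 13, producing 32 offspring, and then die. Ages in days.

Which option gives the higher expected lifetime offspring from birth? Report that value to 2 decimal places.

15.95

breed at age 12: R₀ = 0.56 × (3 + 0.76 × 32) = 0.56 × 27.3200 = 15.2992
delay to age 13: R₀ = 0.56 × (0.89 × 32) = 0.56 × 28.4800 = 15.9488
Higher: delay to age 13 (15.9488).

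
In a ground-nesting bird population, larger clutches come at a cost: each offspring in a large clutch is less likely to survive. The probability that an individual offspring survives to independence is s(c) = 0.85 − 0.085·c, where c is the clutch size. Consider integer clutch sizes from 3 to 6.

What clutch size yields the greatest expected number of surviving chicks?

5

Expected surviving chicks = c × s(c):
  c=3: 3 × 0.595 = 1.785
  c=4: 4 × 0.510 = 2.040
  c=5: 5 × 0.425 = 2.125
  c=6: 6 × 0.340 = 2.040
Maximum at c = 5 (2.125 surviving chicks).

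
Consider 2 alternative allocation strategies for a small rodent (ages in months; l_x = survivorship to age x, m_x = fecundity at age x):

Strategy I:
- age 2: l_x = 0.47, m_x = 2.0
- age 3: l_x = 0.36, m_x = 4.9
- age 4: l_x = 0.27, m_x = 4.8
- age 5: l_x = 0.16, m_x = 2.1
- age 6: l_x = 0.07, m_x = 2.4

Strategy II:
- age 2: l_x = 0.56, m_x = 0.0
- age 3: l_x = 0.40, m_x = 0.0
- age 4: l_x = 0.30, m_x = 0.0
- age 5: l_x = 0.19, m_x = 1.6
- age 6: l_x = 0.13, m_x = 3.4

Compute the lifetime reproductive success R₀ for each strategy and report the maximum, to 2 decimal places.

4.50

Strategy I: R₀ = 0.47×2.0 + 0.36×4.9 + 0.27×4.8 + 0.16×2.1 + 0.07×2.4 = 4.5040
Strategy II: R₀ = 0.56×0.0 + 0.40×0.0 + 0.30×0.0 + 0.19×1.6 + 0.13×3.4 = 0.7460
Highest R₀: strategy I with 4.5040.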